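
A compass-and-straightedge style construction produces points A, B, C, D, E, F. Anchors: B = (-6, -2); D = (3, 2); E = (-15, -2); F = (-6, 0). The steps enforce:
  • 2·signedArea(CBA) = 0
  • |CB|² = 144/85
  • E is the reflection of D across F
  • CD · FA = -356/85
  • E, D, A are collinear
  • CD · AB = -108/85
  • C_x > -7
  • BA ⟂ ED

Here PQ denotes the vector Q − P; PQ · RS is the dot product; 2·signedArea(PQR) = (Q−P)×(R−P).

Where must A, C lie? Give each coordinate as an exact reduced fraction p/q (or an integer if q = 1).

A = (-546/85, -8/85)
C = (-534/85, -62/85)

1. A_x = -546/85  [E, D, A are collinear ∩ BA ⟂ ED]
2. A_y = -8/85  [E, D, A are collinear ∩ BA ⟂ ED]
   → A = (-546/85, -8/85)
3. C_x = -534/85  [2·signedArea(CBA) = 0 ∩ CD · AB = -108/85]
4. C_y = -62/85  [2·signedArea(CBA) = 0 ∩ CD · AB = -108/85]
   → C = (-534/85, -62/85)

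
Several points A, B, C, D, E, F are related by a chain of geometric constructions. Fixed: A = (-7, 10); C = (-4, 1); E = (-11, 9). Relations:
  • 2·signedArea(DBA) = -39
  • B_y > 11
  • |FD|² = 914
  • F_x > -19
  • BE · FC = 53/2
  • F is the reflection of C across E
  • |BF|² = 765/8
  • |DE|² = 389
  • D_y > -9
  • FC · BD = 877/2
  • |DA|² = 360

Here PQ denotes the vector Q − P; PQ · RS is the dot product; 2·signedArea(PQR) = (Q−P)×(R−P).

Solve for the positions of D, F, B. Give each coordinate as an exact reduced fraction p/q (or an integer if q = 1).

B = (-39/4, 47/4)
D = (-1, -8)
F = (-18, 17)

1. F_x = -18  [F is the reflection of C across E]
2. F_y = 17  [F is the reflection of C across E]
   → F = (-18, 17)
3. B_x = -39/4  [line -14·x + 16·y + -649/2 = 0 ∩ |BF|² = 765/8]
4. B_y = 47/4  [line -14·x + 16·y + -649/2 = 0 ∩ |BF|² = 765/8]
   → B = (-39/4, 47/4)
5. D_x = -1  [2·signedArea(DBA) = -39 ∩ FC · BD = 877/2]
6. D_y = -8  [2·signedArea(DBA) = -39 ∩ FC · BD = 877/2]
   → D = (-1, -8)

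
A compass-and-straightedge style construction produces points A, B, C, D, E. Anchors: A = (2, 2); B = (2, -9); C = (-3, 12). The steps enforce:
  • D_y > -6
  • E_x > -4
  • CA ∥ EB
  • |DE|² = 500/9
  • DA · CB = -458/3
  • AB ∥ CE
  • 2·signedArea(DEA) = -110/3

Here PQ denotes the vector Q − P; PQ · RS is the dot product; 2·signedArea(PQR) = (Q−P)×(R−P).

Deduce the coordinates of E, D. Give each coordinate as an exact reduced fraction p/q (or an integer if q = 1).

D = (1/3, -17/3)
E = (-3, 1)

1. E_x = -3  [CA ∥ EB ∩ AB ∥ CE]
2. E_y = 1  [CA ∥ EB ∩ AB ∥ CE]
   → E = (-3, 1)
3. D_x = 1/3  [DA · CB = -458/3 ∩ 2·signedArea(DEA) = -110/3]
4. D_y = -17/3  [DA · CB = -458/3 ∩ 2·signedArea(DEA) = -110/3]
   → D = (1/3, -17/3)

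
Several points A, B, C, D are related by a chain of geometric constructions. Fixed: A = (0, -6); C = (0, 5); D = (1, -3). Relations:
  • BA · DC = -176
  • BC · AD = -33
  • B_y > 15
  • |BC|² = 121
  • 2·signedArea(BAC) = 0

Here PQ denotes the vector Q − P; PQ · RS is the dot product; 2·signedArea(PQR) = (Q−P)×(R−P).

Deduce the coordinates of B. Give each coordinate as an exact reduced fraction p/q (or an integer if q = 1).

B = (0, 16)

1. B_x = 0  [2·signedArea(BAC) = 0 ∩ BA · DC = -176]
2. B_y = 16  [2·signedArea(BAC) = 0 ∩ BA · DC = -176]
   → B = (0, 16)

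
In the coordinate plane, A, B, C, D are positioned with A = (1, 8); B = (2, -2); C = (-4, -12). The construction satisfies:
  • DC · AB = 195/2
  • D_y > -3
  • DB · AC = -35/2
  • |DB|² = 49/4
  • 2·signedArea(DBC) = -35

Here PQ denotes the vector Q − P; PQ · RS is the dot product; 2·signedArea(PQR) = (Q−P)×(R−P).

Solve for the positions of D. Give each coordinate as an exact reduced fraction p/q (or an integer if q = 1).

1. D_x = -3/2  [2·signedArea(DBC) = -35 ∩ DB · AC = -35/2]
2. D_y = -2  [2·signedArea(DBC) = -35 ∩ DB · AC = -35/2]
   → D = (-3/2, -2)

D = (-3/2, -2)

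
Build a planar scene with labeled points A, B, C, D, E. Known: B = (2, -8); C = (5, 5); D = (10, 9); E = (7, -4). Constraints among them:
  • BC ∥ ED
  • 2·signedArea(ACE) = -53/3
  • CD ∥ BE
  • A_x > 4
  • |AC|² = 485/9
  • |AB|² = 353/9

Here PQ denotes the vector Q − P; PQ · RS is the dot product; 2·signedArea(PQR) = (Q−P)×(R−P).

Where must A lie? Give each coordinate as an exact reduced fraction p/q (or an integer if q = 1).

A = (14/3, -7/3)

1. A_x = 14/3  [line 9·x + 2·y + -112/3 = 0 ∩ |AC|² = 485/9]
2. A_y = -7/3  [line 9·x + 2·y + -112/3 = 0 ∩ |AC|² = 485/9]
   → A = (14/3, -7/3)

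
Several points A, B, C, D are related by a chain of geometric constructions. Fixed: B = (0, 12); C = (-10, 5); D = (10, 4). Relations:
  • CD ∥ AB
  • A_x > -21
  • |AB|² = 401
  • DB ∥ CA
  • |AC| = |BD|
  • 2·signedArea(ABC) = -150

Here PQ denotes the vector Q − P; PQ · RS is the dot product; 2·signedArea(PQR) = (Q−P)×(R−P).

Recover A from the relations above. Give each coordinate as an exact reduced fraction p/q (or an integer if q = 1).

1. A_x = -20  [CD ∥ AB ∩ DB ∥ CA]
2. A_y = 13  [CD ∥ AB ∩ DB ∥ CA]
   → A = (-20, 13)

A = (-20, 13)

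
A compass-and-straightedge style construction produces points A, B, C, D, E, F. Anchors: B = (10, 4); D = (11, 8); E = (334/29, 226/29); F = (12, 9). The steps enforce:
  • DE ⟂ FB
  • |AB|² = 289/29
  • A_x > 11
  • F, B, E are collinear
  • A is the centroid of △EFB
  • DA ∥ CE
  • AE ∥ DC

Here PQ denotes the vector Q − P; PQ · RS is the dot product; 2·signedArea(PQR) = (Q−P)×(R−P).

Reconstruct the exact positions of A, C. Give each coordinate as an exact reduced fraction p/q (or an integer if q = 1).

A = (324/29, 201/29)
C = (329/29, 257/29)

1. A_x = 324/29  [A is the centroid of △EFB]
2. A_y = 201/29  [A is the centroid of △EFB]
   → A = (324/29, 201/29)
3. C_x = 329/29  [DA ∥ CE ∩ AE ∥ DC]
4. C_y = 257/29  [DA ∥ CE ∩ AE ∥ DC]
   → C = (329/29, 257/29)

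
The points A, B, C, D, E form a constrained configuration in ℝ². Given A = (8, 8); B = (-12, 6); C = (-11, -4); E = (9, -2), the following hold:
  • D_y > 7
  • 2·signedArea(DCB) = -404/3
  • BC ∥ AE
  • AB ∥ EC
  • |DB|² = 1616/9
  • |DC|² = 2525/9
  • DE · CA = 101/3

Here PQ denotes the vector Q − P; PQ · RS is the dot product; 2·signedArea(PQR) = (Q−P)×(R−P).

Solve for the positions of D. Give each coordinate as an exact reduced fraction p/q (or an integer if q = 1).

D = (4/3, 22/3)

1. D_x = 4/3  [2·signedArea(DCB) = -404/3 ∩ DE · CA = 101/3]
2. D_y = 22/3  [2·signedArea(DCB) = -404/3 ∩ DE · CA = 101/3]
   → D = (4/3, 22/3)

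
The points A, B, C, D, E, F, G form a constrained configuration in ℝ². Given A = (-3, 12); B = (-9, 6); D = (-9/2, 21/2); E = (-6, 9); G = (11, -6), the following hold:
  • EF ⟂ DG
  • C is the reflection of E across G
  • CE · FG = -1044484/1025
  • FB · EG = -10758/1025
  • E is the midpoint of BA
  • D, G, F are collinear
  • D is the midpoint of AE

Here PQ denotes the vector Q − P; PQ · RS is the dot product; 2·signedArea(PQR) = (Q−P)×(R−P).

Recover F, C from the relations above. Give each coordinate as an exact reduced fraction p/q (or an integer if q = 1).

1. F_x = -4566/1025  [D, G, F are collinear ∩ EF ⟂ DG]
2. F_y = 10713/1025  [D, G, F are collinear ∩ EF ⟂ DG]
   → F = (-4566/1025, 10713/1025)
3. C_x = 28  [C is the reflection of E across G]
4. C_y = -21  [C is the reflection of E across G]
   → C = (28, -21)

C = (28, -21)
F = (-4566/1025, 10713/1025)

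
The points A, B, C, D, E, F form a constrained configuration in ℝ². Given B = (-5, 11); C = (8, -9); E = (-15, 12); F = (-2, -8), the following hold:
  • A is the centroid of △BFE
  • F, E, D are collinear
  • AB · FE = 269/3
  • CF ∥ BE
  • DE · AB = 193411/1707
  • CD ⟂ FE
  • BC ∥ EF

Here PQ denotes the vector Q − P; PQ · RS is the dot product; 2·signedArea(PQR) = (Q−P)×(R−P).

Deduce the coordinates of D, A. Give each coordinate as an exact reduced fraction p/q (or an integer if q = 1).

A = (-22/3, 5)
D = (812/569, -7552/569)

1. D_x = 812/569  [F, E, D are collinear ∩ CD ⟂ FE]
2. D_y = -7552/569  [F, E, D are collinear ∩ CD ⟂ FE]
   → D = (812/569, -7552/569)
3. A_x = -22/3  [A is the centroid of △BFE]
4. A_y = 5  [A is the centroid of △BFE]
   → A = (-22/3, 5)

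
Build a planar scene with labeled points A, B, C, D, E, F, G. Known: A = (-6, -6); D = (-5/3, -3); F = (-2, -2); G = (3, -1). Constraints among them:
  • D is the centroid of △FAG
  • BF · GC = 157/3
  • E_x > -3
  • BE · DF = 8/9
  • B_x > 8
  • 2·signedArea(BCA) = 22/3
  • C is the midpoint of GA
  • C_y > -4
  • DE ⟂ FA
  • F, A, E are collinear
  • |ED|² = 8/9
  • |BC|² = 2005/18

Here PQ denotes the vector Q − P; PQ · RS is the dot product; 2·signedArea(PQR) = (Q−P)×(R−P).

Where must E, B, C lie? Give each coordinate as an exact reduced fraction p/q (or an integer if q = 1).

B = (25/3, 1/3)
C = (-3/2, -7/2)
E = (-7/3, -7/3)

1. E_x = -7/3  [F, A, E are collinear ∩ DE ⟂ FA]
2. E_y = -7/3  [F, A, E are collinear ∩ DE ⟂ FA]
   → E = (-7/3, -7/3)
3. C_x = -3/2  [C is the midpoint of GA]
4. C_y = -7/2  [C is the midpoint of GA]
   → C = (-3/2, -7/2)
5. B_x = 25/3  [2·signedArea(BCA) = 22/3 ∩ BF · GC = 157/3]
6. B_y = 1/3  [2·signedArea(BCA) = 22/3 ∩ BF · GC = 157/3]
   → B = (25/3, 1/3)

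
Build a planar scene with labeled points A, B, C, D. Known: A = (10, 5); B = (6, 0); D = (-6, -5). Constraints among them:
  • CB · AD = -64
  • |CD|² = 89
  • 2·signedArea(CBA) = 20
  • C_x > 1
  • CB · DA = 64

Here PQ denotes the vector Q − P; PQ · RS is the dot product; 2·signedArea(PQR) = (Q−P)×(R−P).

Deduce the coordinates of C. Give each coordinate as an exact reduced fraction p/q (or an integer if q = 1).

1. C_x = 2  [CB · AD = -64 ∩ 2·signedArea(CBA) = 20]
2. C_y = 0  [CB · AD = -64 ∩ 2·signedArea(CBA) = 20]
   → C = (2, 0)

C = (2, 0)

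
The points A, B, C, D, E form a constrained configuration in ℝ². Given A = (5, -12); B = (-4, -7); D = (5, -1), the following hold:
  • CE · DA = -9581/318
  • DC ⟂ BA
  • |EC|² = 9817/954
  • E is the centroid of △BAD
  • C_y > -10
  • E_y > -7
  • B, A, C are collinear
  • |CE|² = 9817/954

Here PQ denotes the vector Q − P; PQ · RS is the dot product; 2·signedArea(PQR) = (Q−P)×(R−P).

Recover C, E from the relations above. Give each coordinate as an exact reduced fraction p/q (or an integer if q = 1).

1. C_x = 35/106  [B, A, C are collinear ∩ DC ⟂ BA]
2. C_y = -997/106  [B, A, C are collinear ∩ DC ⟂ BA]
   → C = (35/106, -997/106)
3. E_x = 2  [E is the centroid of △BAD]
4. E_y = -20/3  [E is the centroid of △BAD]
   → E = (2, -20/3)

C = (35/106, -997/106)
E = (2, -20/3)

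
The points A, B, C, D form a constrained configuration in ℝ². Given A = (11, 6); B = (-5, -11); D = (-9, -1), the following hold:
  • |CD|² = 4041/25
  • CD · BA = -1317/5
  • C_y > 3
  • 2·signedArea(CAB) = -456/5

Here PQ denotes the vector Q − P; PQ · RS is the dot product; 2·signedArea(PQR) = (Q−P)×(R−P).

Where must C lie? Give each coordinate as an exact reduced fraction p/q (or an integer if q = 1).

1. C_x = 3  [CD · BA = -1317/5 ∩ 2·signedArea(CAB) = -456/5]
2. C_y = 16/5  [CD · BA = -1317/5 ∩ 2·signedArea(CAB) = -456/5]
   → C = (3, 16/5)

C = (3, 16/5)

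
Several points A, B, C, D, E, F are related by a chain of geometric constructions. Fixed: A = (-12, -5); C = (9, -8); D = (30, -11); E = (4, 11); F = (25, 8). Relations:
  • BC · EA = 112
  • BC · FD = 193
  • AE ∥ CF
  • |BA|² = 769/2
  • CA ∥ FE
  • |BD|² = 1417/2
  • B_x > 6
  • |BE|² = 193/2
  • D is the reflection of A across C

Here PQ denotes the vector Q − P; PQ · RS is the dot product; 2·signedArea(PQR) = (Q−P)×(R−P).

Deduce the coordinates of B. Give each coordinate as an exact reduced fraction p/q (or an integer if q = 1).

B = (13/2, 3/2)

1. B_x = 13/2  [BC · EA = 112 ∩ BC · FD = 193]
2. B_y = 3/2  [BC · EA = 112 ∩ BC · FD = 193]
   → B = (13/2, 3/2)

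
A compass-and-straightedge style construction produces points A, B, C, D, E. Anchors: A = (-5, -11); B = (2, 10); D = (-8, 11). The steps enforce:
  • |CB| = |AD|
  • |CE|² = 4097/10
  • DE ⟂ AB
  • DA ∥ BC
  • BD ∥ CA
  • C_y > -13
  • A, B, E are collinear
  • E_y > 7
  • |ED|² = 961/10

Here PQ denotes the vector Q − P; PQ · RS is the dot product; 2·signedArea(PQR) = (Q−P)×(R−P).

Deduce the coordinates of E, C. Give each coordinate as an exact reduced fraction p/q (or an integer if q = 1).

1. E_x = 13/10  [A, B, E are collinear ∩ DE ⟂ AB]
2. E_y = 79/10  [A, B, E are collinear ∩ DE ⟂ AB]
   → E = (13/10, 79/10)
3. C_x = 5  [BD ∥ CA ∩ DA ∥ BC]
4. C_y = -12  [BD ∥ CA ∩ DA ∥ BC]
   → C = (5, -12)

C = (5, -12)
E = (13/10, 79/10)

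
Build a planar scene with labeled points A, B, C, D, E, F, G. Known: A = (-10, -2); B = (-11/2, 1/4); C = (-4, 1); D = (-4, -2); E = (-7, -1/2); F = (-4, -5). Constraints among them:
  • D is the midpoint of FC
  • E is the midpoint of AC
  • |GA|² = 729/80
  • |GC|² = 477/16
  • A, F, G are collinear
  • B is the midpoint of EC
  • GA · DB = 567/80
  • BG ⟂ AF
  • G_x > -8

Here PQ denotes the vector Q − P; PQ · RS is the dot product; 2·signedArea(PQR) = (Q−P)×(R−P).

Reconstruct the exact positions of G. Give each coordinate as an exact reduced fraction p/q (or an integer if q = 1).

1. G_x = -73/10  [A, F, G are collinear ∩ BG ⟂ AF]
2. G_y = -67/20  [A, F, G are collinear ∩ BG ⟂ AF]
   → G = (-73/10, -67/20)

G = (-73/10, -67/20)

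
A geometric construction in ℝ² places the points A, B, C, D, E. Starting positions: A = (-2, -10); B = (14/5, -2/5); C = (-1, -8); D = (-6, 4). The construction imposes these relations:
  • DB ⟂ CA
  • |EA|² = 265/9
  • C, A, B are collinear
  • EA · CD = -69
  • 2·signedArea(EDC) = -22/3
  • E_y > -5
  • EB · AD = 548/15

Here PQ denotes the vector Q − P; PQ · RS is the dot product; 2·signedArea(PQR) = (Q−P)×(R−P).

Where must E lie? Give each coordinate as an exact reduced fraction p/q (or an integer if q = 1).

1. E_x = -3  [EA · CD = -69 ∩ EB · AD = 548/15]
2. E_y = -14/3  [EA · CD = -69 ∩ EB · AD = 548/15]
   → E = (-3, -14/3)

E = (-3, -14/3)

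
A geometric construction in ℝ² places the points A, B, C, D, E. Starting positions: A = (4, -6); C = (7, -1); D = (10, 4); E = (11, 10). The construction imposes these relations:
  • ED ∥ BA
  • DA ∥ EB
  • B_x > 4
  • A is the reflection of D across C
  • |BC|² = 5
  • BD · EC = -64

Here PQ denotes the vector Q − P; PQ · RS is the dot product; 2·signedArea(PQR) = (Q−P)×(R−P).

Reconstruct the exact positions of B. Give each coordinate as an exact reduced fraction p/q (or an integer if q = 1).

B = (5, 0)

1. B_x = 5  [ED ∥ BA ∩ DA ∥ EB]
2. B_y = 0  [ED ∥ BA ∩ DA ∥ EB]
   → B = (5, 0)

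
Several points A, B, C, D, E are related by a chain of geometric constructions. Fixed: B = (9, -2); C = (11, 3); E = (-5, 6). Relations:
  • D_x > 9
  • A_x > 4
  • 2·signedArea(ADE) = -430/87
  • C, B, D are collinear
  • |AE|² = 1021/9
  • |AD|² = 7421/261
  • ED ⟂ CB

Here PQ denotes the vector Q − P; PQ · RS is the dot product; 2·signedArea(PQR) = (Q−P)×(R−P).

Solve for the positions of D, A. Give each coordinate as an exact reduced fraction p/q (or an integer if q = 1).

A = (5, 7/3)
D = (285/29, 2/29)

1. D_x = 285/29  [C, B, D are collinear ∩ ED ⟂ CB]
2. D_y = 2/29  [C, B, D are collinear ∩ ED ⟂ CB]
   → D = (285/29, 2/29)
3. A_x = 5  [line -172/29·x + -430/29·y + 5590/87 = 0 ∩ |AE|² = 1021/9]
4. A_y = 7/3  [line -172/29·x + -430/29·y + 5590/87 = 0 ∩ |AE|² = 1021/9]
   → A = (5, 7/3)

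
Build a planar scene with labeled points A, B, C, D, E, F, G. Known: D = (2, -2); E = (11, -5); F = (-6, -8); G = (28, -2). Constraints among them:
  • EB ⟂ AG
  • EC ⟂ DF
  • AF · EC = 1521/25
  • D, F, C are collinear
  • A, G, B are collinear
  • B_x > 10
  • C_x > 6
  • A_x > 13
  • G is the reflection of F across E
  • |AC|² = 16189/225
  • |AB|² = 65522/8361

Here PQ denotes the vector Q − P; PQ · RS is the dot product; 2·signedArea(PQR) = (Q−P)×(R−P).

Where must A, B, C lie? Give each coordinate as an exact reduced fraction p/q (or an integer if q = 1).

1. C_x = 158/25  [D, F, C are collinear ∩ EC ⟂ DF]
2. C_y = 31/25  [D, F, C are collinear ∩ EC ⟂ DF]
   → C = (158/25, 31/25)
3. A_x = 41/3  [line 117/25·x + -156/25·y + -2067/25 = 0 ∩ |AC|² = 16189/225]
4. A_y = -3  [line 117/25·x + -156/25·y + -2067/25 = 0 ∩ |AC|² = 16189/225]
   → A = (41/3, -3)
5. B_x = 10102/929  [A, G, B are collinear ∩ EB ⟂ AG]
6. B_y = -2968/929  [A, G, B are collinear ∩ EB ⟂ AG]
   → B = (10102/929, -2968/929)

A = (41/3, -3)
B = (10102/929, -2968/929)
C = (158/25, 31/25)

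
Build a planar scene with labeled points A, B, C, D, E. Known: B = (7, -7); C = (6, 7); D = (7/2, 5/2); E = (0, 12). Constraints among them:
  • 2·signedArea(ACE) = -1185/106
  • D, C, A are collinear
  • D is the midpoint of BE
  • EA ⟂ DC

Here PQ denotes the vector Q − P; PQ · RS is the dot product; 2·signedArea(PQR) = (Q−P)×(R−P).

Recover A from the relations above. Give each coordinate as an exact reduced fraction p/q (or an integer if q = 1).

1. A_x = 711/106  [D, C, A are collinear ∩ EA ⟂ DC]
2. A_y = 877/106  [D, C, A are collinear ∩ EA ⟂ DC]
   → A = (711/106, 877/106)

A = (711/106, 877/106)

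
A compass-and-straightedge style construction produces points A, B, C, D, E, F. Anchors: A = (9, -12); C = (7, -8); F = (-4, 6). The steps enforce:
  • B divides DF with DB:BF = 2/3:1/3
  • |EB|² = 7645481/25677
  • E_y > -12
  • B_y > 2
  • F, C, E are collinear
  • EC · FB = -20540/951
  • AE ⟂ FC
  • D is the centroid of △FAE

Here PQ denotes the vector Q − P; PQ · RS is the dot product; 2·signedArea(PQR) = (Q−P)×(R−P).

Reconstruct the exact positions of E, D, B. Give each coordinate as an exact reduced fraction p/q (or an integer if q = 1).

1. E_x = 3077/317  [F, C, E are collinear ∩ AE ⟂ FC]
2. E_y = -3628/317  [F, C, E are collinear ∩ AE ⟂ FC]
   → E = (3077/317, -3628/317)
3. D_x = 1554/317  [D is the centroid of △FAE]
4. D_y = -5530/951  [D is the centroid of △FAE]
   → D = (1554/317, -5530/951)
5. B_x = -982/951  [B divides DF with DB:BF = 2/3:1/3]
6. B_y = 5882/2853  [B divides DF with DB:BF = 2/3:1/3]
   → B = (-982/951, 5882/2853)

B = (-982/951, 5882/2853)
D = (1554/317, -5530/951)
E = (3077/317, -3628/317)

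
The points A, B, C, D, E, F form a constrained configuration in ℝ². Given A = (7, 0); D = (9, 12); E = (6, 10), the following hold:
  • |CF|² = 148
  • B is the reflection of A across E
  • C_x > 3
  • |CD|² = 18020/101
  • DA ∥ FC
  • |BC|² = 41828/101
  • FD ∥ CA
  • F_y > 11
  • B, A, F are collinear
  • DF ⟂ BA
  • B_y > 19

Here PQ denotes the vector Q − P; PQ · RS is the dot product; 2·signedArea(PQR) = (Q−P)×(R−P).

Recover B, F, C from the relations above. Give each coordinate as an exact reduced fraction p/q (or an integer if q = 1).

B = (5, 20)
C = (387/101, -32/101)
F = (589/101, 1180/101)

1. B_x = 5  [B is the reflection of A across E]
2. B_y = 20  [B is the reflection of A across E]
   → B = (5, 20)
3. F_x = 589/101  [B, A, F are collinear ∩ DF ⟂ BA]
4. F_y = 1180/101  [B, A, F are collinear ∩ DF ⟂ BA]
   → F = (589/101, 1180/101)
5. C_x = 387/101  [FD ∥ CA ∩ DA ∥ FC]
6. C_y = -32/101  [FD ∥ CA ∩ DA ∥ FC]
   → C = (387/101, -32/101)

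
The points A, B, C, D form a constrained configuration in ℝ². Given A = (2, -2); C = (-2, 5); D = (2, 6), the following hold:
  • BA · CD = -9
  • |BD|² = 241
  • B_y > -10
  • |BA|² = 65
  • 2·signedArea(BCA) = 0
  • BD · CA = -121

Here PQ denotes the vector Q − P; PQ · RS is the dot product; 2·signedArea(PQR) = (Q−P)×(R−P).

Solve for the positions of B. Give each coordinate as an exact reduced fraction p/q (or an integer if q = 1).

1. B_x = 6  [2·signedArea(BCA) = 0 ∩ BD · CA = -121]
2. B_y = -9  [2·signedArea(BCA) = 0 ∩ BD · CA = -121]
   → B = (6, -9)

B = (6, -9)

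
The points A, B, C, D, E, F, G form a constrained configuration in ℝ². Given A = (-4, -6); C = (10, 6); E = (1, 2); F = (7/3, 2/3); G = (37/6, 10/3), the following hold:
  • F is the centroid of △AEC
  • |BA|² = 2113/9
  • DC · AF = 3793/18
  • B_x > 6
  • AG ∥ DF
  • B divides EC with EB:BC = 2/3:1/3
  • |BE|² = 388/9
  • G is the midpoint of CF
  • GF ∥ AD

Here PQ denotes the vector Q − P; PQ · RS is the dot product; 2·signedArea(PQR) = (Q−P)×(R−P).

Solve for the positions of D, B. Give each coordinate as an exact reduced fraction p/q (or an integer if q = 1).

B = (7, 14/3)
D = (-47/6, -26/3)

1. D_x = -47/6  [AG ∥ DF ∩ GF ∥ AD]
2. D_y = -26/3  [AG ∥ DF ∩ GF ∥ AD]
   → D = (-47/6, -26/3)
3. B_x = 7  [B divides EC with EB:BC = 2/3:1/3]
4. B_y = 14/3  [B divides EC with EB:BC = 2/3:1/3]
   → B = (7, 14/3)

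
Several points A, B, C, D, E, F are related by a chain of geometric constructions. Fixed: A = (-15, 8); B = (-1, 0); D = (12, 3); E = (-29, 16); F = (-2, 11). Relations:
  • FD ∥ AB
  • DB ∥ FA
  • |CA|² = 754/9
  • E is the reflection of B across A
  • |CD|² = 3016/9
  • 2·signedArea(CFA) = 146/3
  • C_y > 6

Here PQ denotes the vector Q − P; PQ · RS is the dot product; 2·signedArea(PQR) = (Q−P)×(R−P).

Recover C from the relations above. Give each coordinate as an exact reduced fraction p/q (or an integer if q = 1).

1. C_x = -6  [line 3·x + -13·y + 301/3 = 0 ∩ |CA|² = 754/9]
2. C_y = 19/3  [line 3·x + -13·y + 301/3 = 0 ∩ |CA|² = 754/9]
   → C = (-6, 19/3)

C = (-6, 19/3)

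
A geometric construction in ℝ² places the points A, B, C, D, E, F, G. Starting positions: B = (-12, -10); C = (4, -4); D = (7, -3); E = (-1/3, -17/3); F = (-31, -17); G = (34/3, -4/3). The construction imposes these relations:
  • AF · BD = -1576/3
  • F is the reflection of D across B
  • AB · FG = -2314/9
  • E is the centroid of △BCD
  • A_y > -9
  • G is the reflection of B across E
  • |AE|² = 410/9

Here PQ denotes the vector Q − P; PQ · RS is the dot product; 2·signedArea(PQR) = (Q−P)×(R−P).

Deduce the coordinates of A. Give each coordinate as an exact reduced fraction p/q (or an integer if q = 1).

A = (-20/3, -8)

1. A_x = -20/3  [AB · FG = -2314/9 ∩ AF · BD = -1576/3]
2. A_y = -8  [AB · FG = -2314/9 ∩ AF · BD = -1576/3]
   → A = (-20/3, -8)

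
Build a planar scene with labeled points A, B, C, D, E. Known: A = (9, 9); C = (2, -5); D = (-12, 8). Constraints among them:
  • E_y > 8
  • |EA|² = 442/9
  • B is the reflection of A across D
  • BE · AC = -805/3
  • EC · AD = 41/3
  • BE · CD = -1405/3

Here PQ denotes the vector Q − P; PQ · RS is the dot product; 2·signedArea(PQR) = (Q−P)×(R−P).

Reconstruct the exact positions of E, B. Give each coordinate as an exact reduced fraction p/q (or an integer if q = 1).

B = (-33, 7)
E = (2, 26/3)

1. E_x = 2  [line 21·x + 1·y + -152/3 = 0 ∩ |EA|² = 442/9]
2. E_y = 26/3  [line 21·x + 1·y + -152/3 = 0 ∩ |EA|² = 442/9]
   → E = (2, 26/3)
3. B_x = -33  [B is the reflection of A across D]
4. B_y = 7  [B is the reflection of A across D]
   → B = (-33, 7)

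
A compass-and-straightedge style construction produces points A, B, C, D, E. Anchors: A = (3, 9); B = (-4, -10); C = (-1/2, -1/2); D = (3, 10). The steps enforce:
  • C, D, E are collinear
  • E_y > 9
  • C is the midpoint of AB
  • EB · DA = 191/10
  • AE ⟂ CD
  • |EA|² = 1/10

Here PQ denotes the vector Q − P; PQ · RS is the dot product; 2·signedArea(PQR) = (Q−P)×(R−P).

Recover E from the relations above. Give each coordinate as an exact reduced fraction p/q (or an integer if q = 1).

1. E_x = 27/10  [C, D, E are collinear ∩ AE ⟂ CD]
2. E_y = 91/10  [C, D, E are collinear ∩ AE ⟂ CD]
   → E = (27/10, 91/10)

E = (27/10, 91/10)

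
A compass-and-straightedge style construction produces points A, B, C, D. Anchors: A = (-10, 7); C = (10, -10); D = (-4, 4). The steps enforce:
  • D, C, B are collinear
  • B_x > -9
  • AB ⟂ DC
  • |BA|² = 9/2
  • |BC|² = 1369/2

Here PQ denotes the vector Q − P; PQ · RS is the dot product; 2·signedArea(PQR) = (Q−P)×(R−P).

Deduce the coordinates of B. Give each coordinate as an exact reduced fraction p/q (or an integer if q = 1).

1. B_x = -17/2  [D, C, B are collinear ∩ AB ⟂ DC]
2. B_y = 17/2  [D, C, B are collinear ∩ AB ⟂ DC]
   → B = (-17/2, 17/2)

B = (-17/2, 17/2)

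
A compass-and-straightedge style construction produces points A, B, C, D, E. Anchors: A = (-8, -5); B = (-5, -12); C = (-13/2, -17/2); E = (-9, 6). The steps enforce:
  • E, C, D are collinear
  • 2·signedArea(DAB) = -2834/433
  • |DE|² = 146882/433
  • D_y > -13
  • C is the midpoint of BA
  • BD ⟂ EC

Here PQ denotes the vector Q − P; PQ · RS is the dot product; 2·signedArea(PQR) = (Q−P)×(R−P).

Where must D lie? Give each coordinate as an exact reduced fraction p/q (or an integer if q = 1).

1. D_x = -2542/433  [E, C, D are collinear ∩ BD ⟂ EC]
2. D_y = -5261/433  [E, C, D are collinear ∩ BD ⟂ EC]
   → D = (-2542/433, -5261/433)

D = (-2542/433, -5261/433)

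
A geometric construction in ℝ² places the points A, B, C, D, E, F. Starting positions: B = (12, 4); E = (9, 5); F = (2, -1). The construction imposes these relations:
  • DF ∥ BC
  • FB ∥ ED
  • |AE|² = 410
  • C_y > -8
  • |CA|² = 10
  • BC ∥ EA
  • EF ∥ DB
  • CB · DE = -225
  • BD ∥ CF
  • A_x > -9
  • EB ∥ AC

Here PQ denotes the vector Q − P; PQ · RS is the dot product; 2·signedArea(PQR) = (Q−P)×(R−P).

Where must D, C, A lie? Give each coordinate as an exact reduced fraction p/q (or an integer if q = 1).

1. D_x = 19  [EF ∥ DB ∩ FB ∥ ED]
2. D_y = 10  [EF ∥ DB ∩ FB ∥ ED]
   → D = (19, 10)
3. C_x = -5  [BD ∥ CF ∩ DF ∥ BC]
4. C_y = -7  [BD ∥ CF ∩ DF ∥ BC]
   → C = (-5, -7)
5. A_x = -8  [EB ∥ AC ∩ BC ∥ EA]
6. A_y = -6  [EB ∥ AC ∩ BC ∥ EA]
   → A = (-8, -6)

A = (-8, -6)
C = (-5, -7)
D = (19, 10)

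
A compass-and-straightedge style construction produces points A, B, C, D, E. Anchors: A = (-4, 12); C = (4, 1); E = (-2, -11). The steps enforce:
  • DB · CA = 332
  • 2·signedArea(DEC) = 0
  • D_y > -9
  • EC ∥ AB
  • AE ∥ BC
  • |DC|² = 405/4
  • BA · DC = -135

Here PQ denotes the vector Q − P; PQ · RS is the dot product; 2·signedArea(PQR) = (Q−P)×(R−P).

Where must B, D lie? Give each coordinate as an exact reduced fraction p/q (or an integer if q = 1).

B = (2, 24)
D = (-1/2, -8)

1. B_x = 2  [AE ∥ BC ∩ EC ∥ AB]
2. B_y = 24  [AE ∥ BC ∩ EC ∥ AB]
   → B = (2, 24)
3. D_x = -1/2  [2·signedArea(DEC) = 0 ∩ DB · CA = 332]
4. D_y = -8  [2·signedArea(DEC) = 0 ∩ DB · CA = 332]
   → D = (-1/2, -8)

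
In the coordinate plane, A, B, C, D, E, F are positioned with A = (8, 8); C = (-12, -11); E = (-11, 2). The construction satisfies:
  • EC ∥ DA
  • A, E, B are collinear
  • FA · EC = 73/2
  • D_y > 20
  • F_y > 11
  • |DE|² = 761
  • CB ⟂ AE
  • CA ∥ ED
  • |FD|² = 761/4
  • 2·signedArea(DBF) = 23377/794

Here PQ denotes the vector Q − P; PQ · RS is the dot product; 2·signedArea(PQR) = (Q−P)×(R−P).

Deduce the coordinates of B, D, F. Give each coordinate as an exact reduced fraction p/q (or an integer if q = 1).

B = (-6210/397, 212/397)
D = (9, 21)
F = (-1, 23/2)

1. B_x = -6210/397  [A, E, B are collinear ∩ CB ⟂ AE]
2. B_y = 212/397  [A, E, B are collinear ∩ CB ⟂ AE]
   → B = (-6210/397, 212/397)
3. D_x = 9  [EC ∥ DA ∩ CA ∥ ED]
4. D_y = 21  [EC ∥ DA ∩ CA ∥ ED]
   → D = (9, 21)
5. F_x = -1  [FA · EC = 73/2 ∩ 2·signedArea(DBF) = 23377/794]
6. F_y = 23/2  [FA · EC = 73/2 ∩ 2·signedArea(DBF) = 23377/794]
   → F = (-1, 23/2)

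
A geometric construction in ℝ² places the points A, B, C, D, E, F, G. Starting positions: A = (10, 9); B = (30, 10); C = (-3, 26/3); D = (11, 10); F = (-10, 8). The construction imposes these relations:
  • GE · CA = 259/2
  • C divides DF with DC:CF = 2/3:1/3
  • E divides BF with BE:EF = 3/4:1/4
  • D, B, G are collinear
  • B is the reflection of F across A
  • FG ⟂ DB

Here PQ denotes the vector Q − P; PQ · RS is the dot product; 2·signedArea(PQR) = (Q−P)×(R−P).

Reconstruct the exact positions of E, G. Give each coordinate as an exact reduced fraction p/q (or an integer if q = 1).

E = (0, 17/2)
G = (-10, 10)

1. E_x = 0  [E divides BF with BE:EF = 3/4:1/4]
2. E_y = 17/2  [E divides BF with BE:EF = 3/4:1/4]
   → E = (0, 17/2)
3. G_x = -10  [D, B, G are collinear ∩ FG ⟂ DB]
4. G_y = 10  [D, B, G are collinear ∩ FG ⟂ DB]
   → G = (-10, 10)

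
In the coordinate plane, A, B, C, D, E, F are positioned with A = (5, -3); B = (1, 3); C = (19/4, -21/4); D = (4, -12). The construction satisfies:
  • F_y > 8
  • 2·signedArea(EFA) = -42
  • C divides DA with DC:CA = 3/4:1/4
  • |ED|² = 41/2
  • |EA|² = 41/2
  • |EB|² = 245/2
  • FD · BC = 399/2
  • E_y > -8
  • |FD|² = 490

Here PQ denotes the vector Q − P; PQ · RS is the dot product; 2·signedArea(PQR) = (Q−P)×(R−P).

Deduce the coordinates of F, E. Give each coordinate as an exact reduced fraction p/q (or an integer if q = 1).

E = (9/2, -15/2)
F = (-3, 9)

1. F_x = -3  [line -15/4·x + 33/4·y + -171/2 = 0 ∩ |FD|² = 490]
2. F_y = 9  [line -15/4·x + 33/4·y + -171/2 = 0 ∩ |FD|² = 490]
   → F = (-3, 9)
3. E_x = 9/2  [line 12·x + 8·y + 6 = 0 ∩ |ED|² = 41/2]
4. E_y = -15/2  [line 12·x + 8·y + 6 = 0 ∩ |ED|² = 41/2]
   → E = (9/2, -15/2)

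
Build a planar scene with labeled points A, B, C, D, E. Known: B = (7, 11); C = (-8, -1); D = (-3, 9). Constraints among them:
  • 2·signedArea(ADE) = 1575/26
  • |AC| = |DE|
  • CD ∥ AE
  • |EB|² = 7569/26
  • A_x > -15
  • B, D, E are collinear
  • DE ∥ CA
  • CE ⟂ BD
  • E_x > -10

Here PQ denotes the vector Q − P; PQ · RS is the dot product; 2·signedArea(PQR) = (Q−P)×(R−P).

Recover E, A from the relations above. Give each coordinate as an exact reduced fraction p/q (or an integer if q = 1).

1. E_x = -253/26  [B, D, E are collinear ∩ CE ⟂ BD]
2. E_y = 199/26  [B, D, E are collinear ∩ CE ⟂ BD]
   → E = (-253/26, 199/26)
3. A_x = -383/26  [CD ∥ AE ∩ DE ∥ CA]
4. A_y = -61/26  [CD ∥ AE ∩ DE ∥ CA]
   → A = (-383/26, -61/26)

A = (-383/26, -61/26)
E = (-253/26, 199/26)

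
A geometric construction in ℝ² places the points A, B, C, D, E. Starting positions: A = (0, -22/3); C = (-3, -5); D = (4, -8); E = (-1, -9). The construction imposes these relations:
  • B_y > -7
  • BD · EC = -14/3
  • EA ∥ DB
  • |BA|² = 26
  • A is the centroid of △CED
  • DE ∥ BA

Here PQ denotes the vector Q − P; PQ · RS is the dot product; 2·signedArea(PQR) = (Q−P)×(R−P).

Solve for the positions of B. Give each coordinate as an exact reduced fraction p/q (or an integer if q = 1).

B = (5, -19/3)

1. B_x = 5  [DE ∥ BA ∩ EA ∥ DB]
2. B_y = -19/3  [DE ∥ BA ∩ EA ∥ DB]
   → B = (5, -19/3)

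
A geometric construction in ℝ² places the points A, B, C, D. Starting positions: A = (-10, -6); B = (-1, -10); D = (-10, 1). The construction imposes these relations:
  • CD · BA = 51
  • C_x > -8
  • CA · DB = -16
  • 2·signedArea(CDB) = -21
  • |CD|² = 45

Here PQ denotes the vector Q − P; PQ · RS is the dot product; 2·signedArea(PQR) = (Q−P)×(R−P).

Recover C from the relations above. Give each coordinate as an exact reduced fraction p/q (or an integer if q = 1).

C = (-7, -5)

1. C_x = -7  [CA · DB = -16 ∩ 2·signedArea(CDB) = -21]
2. C_y = -5  [CA · DB = -16 ∩ 2·signedArea(CDB) = -21]
   → C = (-7, -5)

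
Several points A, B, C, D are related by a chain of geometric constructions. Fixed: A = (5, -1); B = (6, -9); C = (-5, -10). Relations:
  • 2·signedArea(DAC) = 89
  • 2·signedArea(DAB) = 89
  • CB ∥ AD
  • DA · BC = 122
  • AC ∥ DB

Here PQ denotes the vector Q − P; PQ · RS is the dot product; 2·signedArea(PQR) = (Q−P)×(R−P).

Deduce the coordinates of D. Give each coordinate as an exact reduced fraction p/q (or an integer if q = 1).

D = (16, 0)

1. D_x = 16  [AC ∥ DB ∩ CB ∥ AD]
2. D_y = 0  [AC ∥ DB ∩ CB ∥ AD]
   → D = (16, 0)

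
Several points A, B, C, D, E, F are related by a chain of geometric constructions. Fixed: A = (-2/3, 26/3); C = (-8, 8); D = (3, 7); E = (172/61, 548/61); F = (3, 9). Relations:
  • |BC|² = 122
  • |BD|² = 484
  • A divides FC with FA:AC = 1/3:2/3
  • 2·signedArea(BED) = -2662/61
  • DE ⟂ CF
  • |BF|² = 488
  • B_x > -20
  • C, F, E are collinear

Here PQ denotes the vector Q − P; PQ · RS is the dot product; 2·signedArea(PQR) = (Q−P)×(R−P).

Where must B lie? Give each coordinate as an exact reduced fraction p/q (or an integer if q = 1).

B = (-19, 7)

1. B_x = -19  [line 121/61·x + 11/61·y + 2222/61 = 0 ∩ |BF|² = 488]
2. B_y = 7  [line 121/61·x + 11/61·y + 2222/61 = 0 ∩ |BF|² = 488]
   → B = (-19, 7)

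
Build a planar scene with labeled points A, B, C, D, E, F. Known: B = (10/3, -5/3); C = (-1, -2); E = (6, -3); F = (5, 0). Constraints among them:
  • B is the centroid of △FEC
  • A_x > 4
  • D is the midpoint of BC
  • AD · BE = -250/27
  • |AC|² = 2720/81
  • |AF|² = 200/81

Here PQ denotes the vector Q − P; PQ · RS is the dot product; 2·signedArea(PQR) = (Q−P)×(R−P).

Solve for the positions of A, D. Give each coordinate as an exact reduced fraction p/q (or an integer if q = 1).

1. D_x = 7/6  [D is the midpoint of BC]
2. D_y = -11/6  [D is the midpoint of BC]
   → D = (7/6, -11/6)
3. A_x = 43/9  [line -8/3·x + 4/3·y + 400/27 = 0 ∩ |AC|² = 2720/81]
4. A_y = -14/9  [line -8/3·x + 4/3·y + 400/27 = 0 ∩ |AC|² = 2720/81]
   → A = (43/9, -14/9)

A = (43/9, -14/9)
D = (7/6, -11/6)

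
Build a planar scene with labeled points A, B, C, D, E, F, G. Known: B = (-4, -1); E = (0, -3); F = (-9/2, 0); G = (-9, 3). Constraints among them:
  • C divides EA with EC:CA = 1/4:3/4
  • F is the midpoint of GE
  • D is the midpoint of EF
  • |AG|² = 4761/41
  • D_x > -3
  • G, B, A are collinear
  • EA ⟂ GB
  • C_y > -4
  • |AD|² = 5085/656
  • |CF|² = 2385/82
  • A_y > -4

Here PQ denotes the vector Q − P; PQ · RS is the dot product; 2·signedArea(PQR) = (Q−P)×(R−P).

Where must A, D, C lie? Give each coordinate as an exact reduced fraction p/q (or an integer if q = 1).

A = (-24/41, -153/41)
C = (-6/41, -261/82)
D = (-9/4, -3/2)

1. A_x = -24/41  [G, B, A are collinear ∩ EA ⟂ GB]
2. A_y = -153/41  [G, B, A are collinear ∩ EA ⟂ GB]
   → A = (-24/41, -153/41)
3. D_x = -9/4  [D is the midpoint of EF]
4. D_y = -3/2  [D is the midpoint of EF]
   → D = (-9/4, -3/2)
5. C_x = -6/41  [C divides EA with EC:CA = 1/4:3/4]
6. C_y = -261/82  [C divides EA with EC:CA = 1/4:3/4]
   → C = (-6/41, -261/82)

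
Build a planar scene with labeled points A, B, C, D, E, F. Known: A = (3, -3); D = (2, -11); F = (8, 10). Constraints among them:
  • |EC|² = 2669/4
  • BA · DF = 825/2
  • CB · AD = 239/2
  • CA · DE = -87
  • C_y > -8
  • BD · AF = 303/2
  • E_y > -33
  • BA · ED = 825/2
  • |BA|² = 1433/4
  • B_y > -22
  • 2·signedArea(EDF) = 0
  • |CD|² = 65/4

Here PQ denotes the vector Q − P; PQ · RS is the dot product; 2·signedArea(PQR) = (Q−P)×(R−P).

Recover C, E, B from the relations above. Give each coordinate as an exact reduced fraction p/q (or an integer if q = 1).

B = (-1, -43/2)
C = (5/2, -7)
E = (-4, -32)

1. B_x = -1  [BA · DF = 825/2 ∩ BD · AF = 303/2]
2. B_y = -43/2  [BA · DF = 825/2 ∩ BD · AF = 303/2]
   → B = (-1, -43/2)
3. C_x = 5/2  [line 1·x + 8·y + 107/2 = 0 ∩ |CD|² = 65/4]
4. C_y = -7  [line 1·x + 8·y + 107/2 = 0 ∩ |CD|² = 65/4]
   → C = (5/2, -7)
5. E_x = -4  [CA · DE = -87 ∩ 2·signedArea(EDF) = 0]
6. E_y = -32  [CA · DE = -87 ∩ 2·signedArea(EDF) = 0]
   → E = (-4, -32)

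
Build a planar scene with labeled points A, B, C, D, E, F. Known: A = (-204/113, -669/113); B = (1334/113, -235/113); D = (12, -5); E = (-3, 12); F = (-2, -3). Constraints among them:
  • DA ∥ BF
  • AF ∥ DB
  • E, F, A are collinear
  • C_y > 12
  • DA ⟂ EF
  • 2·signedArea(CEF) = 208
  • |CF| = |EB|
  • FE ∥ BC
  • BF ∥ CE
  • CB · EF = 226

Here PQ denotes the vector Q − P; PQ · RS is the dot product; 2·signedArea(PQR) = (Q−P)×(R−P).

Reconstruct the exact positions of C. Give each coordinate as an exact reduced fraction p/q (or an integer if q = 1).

1. C_x = 1221/113  [BF ∥ CE ∩ FE ∥ BC]
2. C_y = 1460/113  [BF ∥ CE ∩ FE ∥ BC]
   → C = (1221/113, 1460/113)

C = (1221/113, 1460/113)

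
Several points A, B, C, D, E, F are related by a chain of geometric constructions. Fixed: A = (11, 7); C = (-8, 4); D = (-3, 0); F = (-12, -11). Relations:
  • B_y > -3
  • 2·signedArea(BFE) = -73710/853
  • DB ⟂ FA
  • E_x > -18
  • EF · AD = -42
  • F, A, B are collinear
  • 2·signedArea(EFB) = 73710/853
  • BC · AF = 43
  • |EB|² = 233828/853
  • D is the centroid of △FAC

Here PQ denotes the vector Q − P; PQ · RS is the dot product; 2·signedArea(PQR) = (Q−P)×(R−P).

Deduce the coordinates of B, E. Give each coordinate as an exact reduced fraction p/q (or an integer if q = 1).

B = (-921/853, -2093/853)
E = (-17, -7)

1. B_x = -921/853  [F, A, B are collinear ∩ DB ⟂ FA]
2. B_y = -2093/853  [F, A, B are collinear ∩ DB ⟂ FA]
   → B = (-921/853, -2093/853)
3. E_x = -17  [2·signedArea(EFB) = 73710/853 ∩ EF · AD = -42]
4. E_y = -7  [2·signedArea(EFB) = 73710/853 ∩ EF · AD = -42]
   → E = (-17, -7)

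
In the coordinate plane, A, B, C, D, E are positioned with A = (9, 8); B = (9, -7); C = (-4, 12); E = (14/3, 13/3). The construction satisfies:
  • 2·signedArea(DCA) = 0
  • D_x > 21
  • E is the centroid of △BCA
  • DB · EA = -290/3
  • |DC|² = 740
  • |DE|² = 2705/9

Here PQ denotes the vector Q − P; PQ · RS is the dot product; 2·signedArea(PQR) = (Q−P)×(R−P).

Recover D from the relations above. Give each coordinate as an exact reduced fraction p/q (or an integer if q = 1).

D = (22, 4)

1. D_x = 22  [2·signedArea(DCA) = 0 ∩ DB · EA = -290/3]
2. D_y = 4  [2·signedArea(DCA) = 0 ∩ DB · EA = -290/3]
   → D = (22, 4)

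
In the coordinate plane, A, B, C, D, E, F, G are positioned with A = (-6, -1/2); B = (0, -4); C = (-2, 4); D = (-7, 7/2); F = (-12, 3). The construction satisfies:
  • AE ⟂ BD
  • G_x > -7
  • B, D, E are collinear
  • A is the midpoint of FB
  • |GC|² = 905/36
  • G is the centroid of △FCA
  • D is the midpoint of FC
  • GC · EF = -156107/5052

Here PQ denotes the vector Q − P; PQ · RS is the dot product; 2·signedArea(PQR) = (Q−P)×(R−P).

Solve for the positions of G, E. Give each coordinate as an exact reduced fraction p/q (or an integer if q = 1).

1. G_x = -20/3  [G is the centroid of △FCA]
2. G_y = 13/6  [G is the centroid of △FCA]
   → G = (-20/3, 13/6)
3. E_x = -1911/421  [B, D, E are collinear ∩ AE ⟂ BD]
4. E_y = 727/842  [B, D, E are collinear ∩ AE ⟂ BD]
   → E = (-1911/421, 727/842)

E = (-1911/421, 727/842)
G = (-20/3, 13/6)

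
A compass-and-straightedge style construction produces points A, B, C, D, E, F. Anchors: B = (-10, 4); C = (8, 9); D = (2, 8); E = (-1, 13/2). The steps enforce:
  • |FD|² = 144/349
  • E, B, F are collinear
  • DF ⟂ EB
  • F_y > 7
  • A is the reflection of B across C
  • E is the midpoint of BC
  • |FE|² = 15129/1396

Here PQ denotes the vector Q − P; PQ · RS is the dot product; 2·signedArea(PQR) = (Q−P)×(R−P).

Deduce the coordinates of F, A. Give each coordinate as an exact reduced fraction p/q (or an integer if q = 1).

1. F_x = 758/349  [E, B, F are collinear ∩ DF ⟂ EB]
2. F_y = 2576/349  [E, B, F are collinear ∩ DF ⟂ EB]
   → F = (758/349, 2576/349)
3. A_x = 26  [A is the reflection of B across C]
4. A_y = 14  [A is the reflection of B across C]
   → A = (26, 14)

A = (26, 14)
F = (758/349, 2576/349)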